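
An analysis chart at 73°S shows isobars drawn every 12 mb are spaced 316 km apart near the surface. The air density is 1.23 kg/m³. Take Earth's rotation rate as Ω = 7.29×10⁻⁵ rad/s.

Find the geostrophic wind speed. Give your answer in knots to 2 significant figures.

43 knots

Coriolis parameter at 73°S:
f = 2Ω sin φ = 2 × 7.29×10⁻⁵ × sin 73° = 1.39×10⁻⁴ s⁻¹
Pressure gradient: |∂P/∂n| = 1200 Pa / 316000 m = 3.80×10⁻³ Pa/m
Geostrophic balance (pressure-gradient force = Coriolis force):
V_g = (1/(fρ)) |∂P/∂n| = 3.80×10⁻³ / (1.39×10⁻⁴ × 1.23) = 22.1 m/s
Converting: 22.1 m/s × 1.944 = 43 knots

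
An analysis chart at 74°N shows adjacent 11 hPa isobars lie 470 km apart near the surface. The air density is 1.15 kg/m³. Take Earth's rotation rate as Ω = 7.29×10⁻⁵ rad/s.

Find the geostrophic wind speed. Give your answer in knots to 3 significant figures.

Coriolis parameter at 74°N:
f = 2Ω sin φ = 2 × 7.29×10⁻⁵ × sin 74° = 1.40×10⁻⁴ s⁻¹
Pressure gradient: |∂P/∂n| = 1100 Pa / 470000 m = 2.34×10⁻³ Pa/m
Geostrophic balance (pressure-gradient force = Coriolis force):
V_g = (1/(fρ)) |∂P/∂n| = 2.34×10⁻³ / (1.40×10⁻⁴ × 1.15) = 14.5 m/s
Converting: 14.5 m/s × 1.944 = 28.2 knots

28.2 knots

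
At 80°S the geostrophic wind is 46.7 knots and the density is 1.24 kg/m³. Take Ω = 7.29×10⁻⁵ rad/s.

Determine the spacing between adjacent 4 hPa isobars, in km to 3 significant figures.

93.5 km

Coriolis parameter at 80°S:
f = 2Ω sin φ = 2 × 7.29×10⁻⁵ × sin 80° = 1.44×10⁻⁴ s⁻¹
Wind speed in SI: 46.7 knots = 24.0 m/s
Geostrophic balance rearranged: |∂P/∂n| = f ρ V_g
|∂P/∂n| = 1.44×10⁻⁴ × 1.24 × 24.0 = 4.28×10⁻³ Pa/m
Isobar spacing: Δn = ΔP/|∂P/∂n| = 400 Pa / 4.28×10⁻³ Pa/m = 93514 m ≈ 93.5 km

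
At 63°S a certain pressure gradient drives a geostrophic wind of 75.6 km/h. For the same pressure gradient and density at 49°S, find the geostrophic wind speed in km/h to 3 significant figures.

With the same pressure gradient and density, V_g ∝ 1/f ∝ 1/sin φ.
V₂ = V₁ · sin φ₁ / sin φ₂ = 75.6 × sin 63° / sin 49°
V₂ = 75.6 × 0.8910/0.7547 = 89.3 km/h

89.3 km/h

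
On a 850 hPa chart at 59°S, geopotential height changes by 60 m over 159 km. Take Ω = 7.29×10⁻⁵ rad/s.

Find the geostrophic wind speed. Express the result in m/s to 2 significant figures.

30 m/s

Coriolis parameter at 59°S:
f = 2Ω sin φ = 2 × 7.29×10⁻⁵ × sin 59° = 1.25×10⁻⁴ s⁻¹
Height gradient: |∂Z/∂n| = 60 m / 159000 m = 3.77×10⁻⁴
On a pressure surface, geostrophic balance gives V_g = (g/f)|∂Z/∂n|:
V_g = 9.81 × 3.77×10⁻⁴ / 1.25×10⁻⁴ = 29.6 m/s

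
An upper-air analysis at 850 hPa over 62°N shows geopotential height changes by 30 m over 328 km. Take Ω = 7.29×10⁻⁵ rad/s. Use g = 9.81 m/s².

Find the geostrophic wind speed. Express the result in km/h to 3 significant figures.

25.1 km/h

Coriolis parameter at 62°N:
f = 2Ω sin φ = 2 × 7.29×10⁻⁵ × sin 62° = 1.29×10⁻⁴ s⁻¹
Height gradient: |∂Z/∂n| = 30 m / 328000 m = 9.15×10⁻⁵
On a pressure surface, geostrophic balance gives V_g = (g/f)|∂Z/∂n|:
V_g = 9.81 × 9.15×10⁻⁵ / 1.29×10⁻⁴ = 6.97 m/s
Converting: 6.97 m/s × 3.6 = 25.1 km/h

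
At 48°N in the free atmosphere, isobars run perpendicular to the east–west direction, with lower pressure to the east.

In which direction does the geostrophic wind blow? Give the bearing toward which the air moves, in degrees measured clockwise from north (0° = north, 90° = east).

180°

The pressure-gradient force points toward the east (bearing 090°).
Geostrophic balance: in the Northern Hemisphere the Coriolis force deflects motion to the right, so the geostrophic wind blows 90° to the right of the pressure-gradient force (low pressure on the left).
Rotating 090° by 90° clockwise gives 180° — the wind blows toward the south.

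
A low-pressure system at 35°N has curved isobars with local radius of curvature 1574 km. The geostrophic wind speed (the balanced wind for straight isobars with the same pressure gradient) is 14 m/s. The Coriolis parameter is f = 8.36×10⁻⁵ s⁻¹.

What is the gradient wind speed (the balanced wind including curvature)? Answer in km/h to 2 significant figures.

Around a low, centrifugal force acts outward with Coriolis, so pressure-gradient force balances both:
(1/ρ)|∂P/∂n| = fV + V²/R  →  V² + fR·V − fR·V_g = 0
With fR = 8.36×10⁻⁵ × 1574×10³ m = 132 m/s:
V = [−fR + √((fR)² + 4 fR V_g)]/2 = [−132 + √(132² + 4×132×14)]/2 = 12.8 m/s
Subgeostrophic (V < V_g = 14 m/s), as expected around a low.
Converting: 12.8 m/s × 3.6 = 46 km/h

46 km/h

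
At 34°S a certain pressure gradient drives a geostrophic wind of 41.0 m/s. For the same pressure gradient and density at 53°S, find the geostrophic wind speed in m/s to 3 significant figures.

28.7 m/s

With the same pressure gradient and density, V_g ∝ 1/f ∝ 1/sin φ.
V₂ = V₁ · sin φ₁ / sin φ₂ = 41.0 × sin 34° / sin 53°
V₂ = 41.0 × 0.5592/0.7986 = 28.7 m/s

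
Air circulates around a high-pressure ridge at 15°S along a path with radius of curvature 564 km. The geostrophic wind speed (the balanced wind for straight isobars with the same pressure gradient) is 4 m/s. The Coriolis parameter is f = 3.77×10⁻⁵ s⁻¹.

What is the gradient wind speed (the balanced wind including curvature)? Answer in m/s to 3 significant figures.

5.34 m/s

Around a high, pressure-gradient force acts outward with centrifugal, so Coriolis balances both:
fV = (1/ρ)|∂P/∂n| + V²/R  →  V² − fR·V + fR·V_g = 0
With fR = 3.77×10⁻⁵ × 564×10³ m = 21.3 m/s:
V = [fR − √((fR)² − 4 fR V_g)]/2 = [21.3 − √(21.3² − 4×21.3×4)]/2 = 5.34 m/s
Supergeostrophic (V > V_g = 4 m/s), as expected around a high.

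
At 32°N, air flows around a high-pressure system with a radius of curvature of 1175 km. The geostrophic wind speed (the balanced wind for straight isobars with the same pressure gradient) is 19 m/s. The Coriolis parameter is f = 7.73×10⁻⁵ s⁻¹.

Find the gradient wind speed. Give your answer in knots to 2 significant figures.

Around a high, pressure-gradient force acts outward with centrifugal, so Coriolis balances both:
fV = (1/ρ)|∂P/∂n| + V²/R  →  V² − fR·V + fR·V_g = 0
With fR = 7.73×10⁻⁵ × 1175×10³ m = 90.8 m/s:
V = [fR − √((fR)² − 4 fR V_g)]/2 = [90.8 − √(90.8² − 4×90.8×19)]/2 = 27.1 m/s
Supergeostrophic (V > V_g = 19 m/s), as expected around a high.
Converting: 27.1 m/s × 1.944 = 53 knots

53 knots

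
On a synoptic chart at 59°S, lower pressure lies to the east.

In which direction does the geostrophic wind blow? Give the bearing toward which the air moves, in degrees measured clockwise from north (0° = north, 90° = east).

000°

The pressure-gradient force points toward the east (bearing 090°).
Geostrophic balance: in the Southern Hemisphere the Coriolis force deflects motion to the left, so the geostrophic wind blows 90° to the left of the pressure-gradient force (low pressure on the right).
Rotating 090° by 90° counterclockwise gives 000° — the wind blows toward the north.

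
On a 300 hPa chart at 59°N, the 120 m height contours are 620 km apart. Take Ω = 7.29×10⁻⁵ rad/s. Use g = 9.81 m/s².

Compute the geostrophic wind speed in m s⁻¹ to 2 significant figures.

15 m s⁻¹

Coriolis parameter at 59°N:
f = 2Ω sin φ = 2 × 7.29×10⁻⁵ × sin 59° = 1.25×10⁻⁴ s⁻¹
Height gradient: |∂Z/∂n| = 120 m / 620000 m = 1.94×10⁻⁴
On a pressure surface, geostrophic balance gives V_g = (g/f)|∂Z/∂n|:
V_g = 9.81 × 1.94×10⁻⁴ / 1.25×10⁻⁴ = 15.2 m/s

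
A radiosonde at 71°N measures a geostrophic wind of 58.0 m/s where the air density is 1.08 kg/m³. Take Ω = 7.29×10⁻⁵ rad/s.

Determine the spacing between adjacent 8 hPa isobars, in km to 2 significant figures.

93 km

Coriolis parameter at 71°N:
f = 2Ω sin φ = 2 × 7.29×10⁻⁵ × sin 71° = 1.38×10⁻⁴ s⁻¹
Geostrophic balance rearranged: |∂P/∂n| = f ρ V_g
|∂P/∂n| = 1.38×10⁻⁴ × 1.08 × 58.0 = 8.64×10⁻³ Pa/m
Isobar spacing: Δn = ΔP/|∂P/∂n| = 800 Pa / 8.64×10⁻³ Pa/m = 92643 m ≈ 93 km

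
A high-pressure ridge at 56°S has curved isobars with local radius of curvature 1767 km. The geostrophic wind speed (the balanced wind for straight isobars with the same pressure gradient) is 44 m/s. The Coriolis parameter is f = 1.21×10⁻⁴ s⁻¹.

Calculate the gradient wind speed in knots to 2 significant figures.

120 knots

Around a high, pressure-gradient force acts outward with centrifugal, so Coriolis balances both:
fV = (1/ρ)|∂P/∂n| + V²/R  →  V² − fR·V + fR·V_g = 0
With fR = 1.21×10⁻⁴ × 1767×10³ m = 214 m/s:
V = [fR − √((fR)² − 4 fR V_g)]/2 = [214 − √(214² − 4×214×44)]/2 = 61.9 m/s
Supergeostrophic (V > V_g = 44 m/s), as expected around a high.
Converting: 61.9 m/s × 1.944 = 120 knots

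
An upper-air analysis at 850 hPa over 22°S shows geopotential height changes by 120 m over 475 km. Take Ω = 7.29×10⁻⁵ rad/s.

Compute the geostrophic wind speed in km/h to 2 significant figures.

160 km/h

Coriolis parameter at 22°S:
f = 2Ω sin φ = 2 × 7.29×10⁻⁵ × sin 22° = 5.46×10⁻⁵ s⁻¹
Height gradient: |∂Z/∂n| = 120 m / 475000 m = 2.53×10⁻⁴
On a pressure surface, geostrophic balance gives V_g = (g/f)|∂Z/∂n|:
V_g = 9.81 × 2.53×10⁻⁴ / 5.46×10⁻⁵ = 45.4 m/s
Converting: 45.4 m/s × 3.6 = 160 km/h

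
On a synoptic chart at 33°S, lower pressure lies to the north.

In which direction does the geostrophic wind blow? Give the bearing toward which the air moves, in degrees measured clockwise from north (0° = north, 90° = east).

270°

The pressure-gradient force points toward the north (bearing 000°).
Geostrophic balance: in the Southern Hemisphere the Coriolis force deflects motion to the left, so the geostrophic wind blows 90° to the left of the pressure-gradient force (low pressure on the right).
Rotating 000° by 90° counterclockwise gives 270° — the wind blows toward the west.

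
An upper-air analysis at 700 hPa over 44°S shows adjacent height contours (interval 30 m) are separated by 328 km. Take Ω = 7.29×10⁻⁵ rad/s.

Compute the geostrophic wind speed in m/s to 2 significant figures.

Coriolis parameter at 44°S:
f = 2Ω sin φ = 2 × 7.29×10⁻⁵ × sin 44° = 1.01×10⁻⁴ s⁻¹
Height gradient: |∂Z/∂n| = 30 m / 328000 m = 9.15×10⁻⁵
On a pressure surface, geostrophic balance gives V_g = (g/f)|∂Z/∂n|:
V_g = 9.81 × 9.15×10⁻⁵ / 1.01×10⁻⁴ = 8.86 m/s

8.9 m/s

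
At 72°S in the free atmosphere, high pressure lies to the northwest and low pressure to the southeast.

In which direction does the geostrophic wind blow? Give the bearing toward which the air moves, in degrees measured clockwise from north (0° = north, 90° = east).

045°

The pressure-gradient force points toward the southeast (bearing 135°).
Geostrophic balance: in the Southern Hemisphere the Coriolis force deflects motion to the left, so the geostrophic wind blows 90° to the left of the pressure-gradient force (low pressure on the right).
Rotating 135° by 90° counterclockwise gives 045° — the wind blows toward the northeast.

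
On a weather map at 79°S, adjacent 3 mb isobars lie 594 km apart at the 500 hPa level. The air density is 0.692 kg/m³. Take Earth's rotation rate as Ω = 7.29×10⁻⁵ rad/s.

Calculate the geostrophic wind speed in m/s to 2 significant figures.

5.1 m/s

Coriolis parameter at 79°S:
f = 2Ω sin φ = 2 × 7.29×10⁻⁵ × sin 79° = 1.43×10⁻⁴ s⁻¹
Pressure gradient: |∂P/∂n| = 300 Pa / 594000 m = 5.05×10⁻⁴ Pa/m
Geostrophic balance (pressure-gradient force = Coriolis force):
V_g = (1/(fρ)) |∂P/∂n| = 5.05×10⁻⁴ / (1.43×10⁻⁴ × 0.692) = 5.10 m/s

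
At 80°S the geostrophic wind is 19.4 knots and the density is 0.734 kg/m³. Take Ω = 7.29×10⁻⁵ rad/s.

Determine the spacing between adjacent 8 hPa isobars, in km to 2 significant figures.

760 km

Coriolis parameter at 80°S:
f = 2Ω sin φ = 2 × 7.29×10⁻⁵ × sin 80° = 1.44×10⁻⁴ s⁻¹
Wind speed in SI: 19.4 knots = 9.98 m/s
Geostrophic balance rearranged: |∂P/∂n| = f ρ V_g
|∂P/∂n| = 1.44×10⁻⁴ × 0.734 × 9.98 = 1.05×10⁻³ Pa/m
Isobar spacing: Δn = ΔP/|∂P/∂n| = 800 Pa / 1.05×10⁻³ Pa/m = 760580 m ≈ 760 km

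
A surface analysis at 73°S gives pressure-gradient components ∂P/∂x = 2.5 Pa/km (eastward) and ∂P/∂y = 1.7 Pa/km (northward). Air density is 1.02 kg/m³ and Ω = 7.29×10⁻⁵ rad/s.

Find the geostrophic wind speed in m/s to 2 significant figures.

21 m/s

Coriolis parameter at 73°S:
f = 2Ω sin φ = 2 × 7.29×10⁻⁵ × sin 73° = 1.39×10⁻⁴ s⁻¹
In the Southern Hemisphere f is negative: f = −1.39×10⁻⁴ s⁻¹.
Component geostrophic relations (x east, y north):
u_g = −(1/(fρ)) ∂P/∂y,  v_g = (1/(fρ)) ∂P/∂x
u_g = −(1.7×10⁻³)/(−1.39×10⁻⁴ × 1.02) = 12.0 m/s;  v_g = (2.5×10⁻³)/(−1.39×10⁻⁴ × 1.02) = −17.6 m/s
|V_g| = √(u_g² + v_g²) = 21.3 m/s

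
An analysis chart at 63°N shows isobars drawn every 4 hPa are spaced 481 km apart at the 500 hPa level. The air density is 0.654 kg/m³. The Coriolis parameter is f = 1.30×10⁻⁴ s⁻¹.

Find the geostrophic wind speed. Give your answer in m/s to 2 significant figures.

9.8 m/s

Pressure gradient: |∂P/∂n| = 400 Pa / 481000 m = 8.32×10⁻⁴ Pa/m
Geostrophic balance (pressure-gradient force = Coriolis force):
V_g = (1/(fρ)) |∂P/∂n| = 8.32×10⁻⁴ / (1.30×10⁻⁴ × 0.654) = 9.78 m/s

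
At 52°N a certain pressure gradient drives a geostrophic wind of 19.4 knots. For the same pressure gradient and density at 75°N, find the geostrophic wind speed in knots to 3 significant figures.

With the same pressure gradient and density, V_g ∝ 1/f ∝ 1/sin φ.
V₂ = V₁ · sin φ₁ / sin φ₂ = 19.4 × sin 52° / sin 75°
V₂ = 19.4 × 0.7880/0.9659 = 15.8 knots

15.8 knots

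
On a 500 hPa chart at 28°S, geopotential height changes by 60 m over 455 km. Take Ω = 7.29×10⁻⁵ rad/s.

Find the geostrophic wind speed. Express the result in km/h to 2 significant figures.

68 km/h

Coriolis parameter at 28°S:
f = 2Ω sin φ = 2 × 7.29×10⁻⁵ × sin 28° = 6.84×10⁻⁵ s⁻¹
Height gradient: |∂Z/∂n| = 60 m / 455000 m = 1.32×10⁻⁴
On a pressure surface, geostrophic balance gives V_g = (g/f)|∂Z/∂n|:
V_g = 9.81 × 1.32×10⁻⁴ / 6.84×10⁻⁵ = 18.9 m/s
Converting: 18.9 m/s × 3.6 = 68 km/h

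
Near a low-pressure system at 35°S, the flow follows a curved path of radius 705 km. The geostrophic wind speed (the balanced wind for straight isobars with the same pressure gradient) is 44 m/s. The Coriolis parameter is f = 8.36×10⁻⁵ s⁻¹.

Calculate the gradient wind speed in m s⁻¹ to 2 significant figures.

29 m s⁻¹

Around a low, centrifugal force acts outward with Coriolis, so pressure-gradient force balances both:
(1/ρ)|∂P/∂n| = fV + V²/R  →  V² + fR·V − fR·V_g = 0
With fR = 8.36×10⁻⁵ × 705×10³ m = 58.9 m/s:
V = [−fR + √((fR)² + 4 fR V_g)]/2 = [−58.9 + √(58.9² + 4×58.9×44)]/2 = 29.4 m/s
Subgeostrophic (V < V_g = 44 m/s), as expected around a low.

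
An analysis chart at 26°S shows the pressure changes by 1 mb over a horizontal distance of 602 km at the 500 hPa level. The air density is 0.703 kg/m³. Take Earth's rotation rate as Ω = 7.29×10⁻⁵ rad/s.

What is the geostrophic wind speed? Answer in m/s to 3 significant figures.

3.70 m/s

Coriolis parameter at 26°S:
f = 2Ω sin φ = 2 × 7.29×10⁻⁵ × sin 26° = 6.39×10⁻⁵ s⁻¹
Pressure gradient: |∂P/∂n| = 100 Pa / 602000 m = 1.66×10⁻⁴ Pa/m
Geostrophic balance (pressure-gradient force = Coriolis force):
V_g = (1/(fρ)) |∂P/∂n| = 1.66×10⁻⁴ / (6.39×10⁻⁵ × 0.703) = 3.70 m/s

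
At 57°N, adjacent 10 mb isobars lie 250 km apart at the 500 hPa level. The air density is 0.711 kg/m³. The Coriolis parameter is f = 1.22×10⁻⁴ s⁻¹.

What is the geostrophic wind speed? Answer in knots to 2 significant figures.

90 knots

Pressure gradient: |∂P/∂n| = 1000 Pa / 250000 m = 4.00×10⁻³ Pa/m
Geostrophic balance (pressure-gradient force = Coriolis force):
V_g = (1/(fρ)) |∂P/∂n| = 4.00×10⁻³ / (1.22×10⁻⁴ × 0.711) = 46.1 m/s
Converting: 46.1 m/s × 1.944 = 90 knots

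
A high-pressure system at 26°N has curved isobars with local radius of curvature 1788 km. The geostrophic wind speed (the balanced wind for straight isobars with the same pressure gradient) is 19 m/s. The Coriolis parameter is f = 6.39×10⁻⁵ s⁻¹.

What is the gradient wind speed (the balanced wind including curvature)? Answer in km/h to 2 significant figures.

Around a high, pressure-gradient force acts outward with centrifugal, so Coriolis balances both:
fV = (1/ρ)|∂P/∂n| + V²/R  →  V² − fR·V + fR·V_g = 0
With fR = 6.39×10⁻⁵ × 1788×10³ m = 114 m/s:
V = [fR − √((fR)² − 4 fR V_g)]/2 = [114 − √(114² − 4×114×19)]/2 = 24.1 m/s
Supergeostrophic (V > V_g = 19 m/s), as expected around a high.
Converting: 24.1 m/s × 3.6 = 87 km/h

87 km/h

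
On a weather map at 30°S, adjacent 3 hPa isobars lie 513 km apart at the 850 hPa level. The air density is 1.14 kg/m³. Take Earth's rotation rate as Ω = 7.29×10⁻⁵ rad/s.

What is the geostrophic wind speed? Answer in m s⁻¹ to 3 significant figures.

Coriolis parameter at 30°S:
f = 2Ω sin φ = 2 × 7.29×10⁻⁵ × sin 30° = 7.29×10⁻⁵ s⁻¹
Pressure gradient: |∂P/∂n| = 300 Pa / 513000 m = 5.85×10⁻⁴ Pa/m
Geostrophic balance (pressure-gradient force = Coriolis force):
V_g = (1/(fρ)) |∂P/∂n| = 5.85×10⁻⁴ / (7.29×10⁻⁵ × 1.14) = 7.04 m/s

7.04 m s⁻¹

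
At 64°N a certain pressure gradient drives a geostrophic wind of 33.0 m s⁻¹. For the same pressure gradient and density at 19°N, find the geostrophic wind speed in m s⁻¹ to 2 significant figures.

91 m s⁻¹

With the same pressure gradient and density, V_g ∝ 1/f ∝ 1/sin φ.
V₂ = V₁ · sin φ₁ / sin φ₂ = 33.0 × sin 64° / sin 19°
V₂ = 33.0 × 0.8988/0.3256 = 91 m s⁻¹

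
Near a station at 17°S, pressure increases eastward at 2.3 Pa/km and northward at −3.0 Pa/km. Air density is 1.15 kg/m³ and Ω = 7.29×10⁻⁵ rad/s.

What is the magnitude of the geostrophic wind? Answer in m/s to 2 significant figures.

Coriolis parameter at 17°S:
f = 2Ω sin φ = 2 × 7.29×10⁻⁵ × sin 17° = 4.26×10⁻⁵ s⁻¹
In the Southern Hemisphere f is negative: f = −4.26×10⁻⁵ s⁻¹.
Component geostrophic relations (x east, y north):
u_g = −(1/(fρ)) ∂P/∂y,  v_g = (1/(fρ)) ∂P/∂x
u_g = −(−3.0×10⁻³)/(−4.26×10⁻⁵ × 1.15) = −61.2 m/s;  v_g = (2.3×10⁻³)/(−4.26×10⁻⁵ × 1.15) = −46.9 m/s
|V_g| = √(u_g² + v_g²) = 77.1 m/s

77 m/s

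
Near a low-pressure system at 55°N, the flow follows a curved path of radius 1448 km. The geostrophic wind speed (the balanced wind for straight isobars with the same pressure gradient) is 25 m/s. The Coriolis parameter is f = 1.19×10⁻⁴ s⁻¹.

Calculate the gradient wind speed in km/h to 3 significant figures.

79.7 km/h

Around a low, centrifugal force acts outward with Coriolis, so pressure-gradient force balances both:
(1/ρ)|∂P/∂n| = fV + V²/R  →  V² + fR·V − fR·V_g = 0
With fR = 1.19×10⁻⁴ × 1448×10³ m = 172 m/s:
V = [−fR + √((fR)² + 4 fR V_g)]/2 = [−172 + √(172² + 4×172×25)]/2 = 22.2 m/s
Subgeostrophic (V < V_g = 25 m/s), as expected around a low.
Converting: 22.2 m/s × 3.6 = 79.7 km/h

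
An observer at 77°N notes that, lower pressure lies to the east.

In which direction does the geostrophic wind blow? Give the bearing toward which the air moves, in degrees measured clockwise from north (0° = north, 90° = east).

The pressure-gradient force points toward the east (bearing 090°).
Geostrophic balance: in the Northern Hemisphere the Coriolis force deflects motion to the right, so the geostrophic wind blows 90° to the right of the pressure-gradient force (low pressure on the left).
Rotating 090° by 90° clockwise gives 180° — the wind blows toward the south.

180°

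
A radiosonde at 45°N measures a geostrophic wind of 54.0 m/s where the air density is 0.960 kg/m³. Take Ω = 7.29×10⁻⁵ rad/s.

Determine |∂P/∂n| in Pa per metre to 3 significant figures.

5.34×10⁻³ Pa/m

Coriolis parameter at 45°N:
f = 2Ω sin φ = 2 × 7.29×10⁻⁵ × sin 45° = 1.03×10⁻⁴ s⁻¹
Geostrophic balance rearranged: |∂P/∂n| = f ρ V_g
|∂P/∂n| = 1.03×10⁻⁴ × 0.960 × 54.0 = 5.34×10⁻³ Pa/m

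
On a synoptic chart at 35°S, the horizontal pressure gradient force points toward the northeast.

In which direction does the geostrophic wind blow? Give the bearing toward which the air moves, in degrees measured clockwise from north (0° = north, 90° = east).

The pressure-gradient force points toward the northeast (bearing 045°).
Geostrophic balance: in the Southern Hemisphere the Coriolis force deflects motion to the left, so the geostrophic wind blows 90° to the left of the pressure-gradient force (low pressure on the right).
Rotating 045° by 90° counterclockwise gives 315° — the wind blows toward the northwest.

315°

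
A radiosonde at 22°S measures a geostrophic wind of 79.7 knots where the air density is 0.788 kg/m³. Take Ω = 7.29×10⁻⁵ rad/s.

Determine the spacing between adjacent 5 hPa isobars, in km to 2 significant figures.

Coriolis parameter at 22°S:
f = 2Ω sin φ = 2 × 7.29×10⁻⁵ × sin 22° = 5.46×10⁻⁵ s⁻¹
Wind speed in SI: 79.7 knots = 41.0 m/s
Geostrophic balance rearranged: |∂P/∂n| = f ρ V_g
|∂P/∂n| = 5.46×10⁻⁵ × 0.788 × 41.0 = 1.76×10⁻³ Pa/m
Isobar spacing: Δn = ΔP/|∂P/∂n| = 500 Pa / 1.76×10⁻³ Pa/m = 283344 m ≈ 280 km

280 km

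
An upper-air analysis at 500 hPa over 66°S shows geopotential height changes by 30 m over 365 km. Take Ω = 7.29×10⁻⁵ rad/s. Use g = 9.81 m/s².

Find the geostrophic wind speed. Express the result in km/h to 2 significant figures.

22 km/h

Coriolis parameter at 66°S:
f = 2Ω sin φ = 2 × 7.29×10⁻⁵ × sin 66° = 1.33×10⁻⁴ s⁻¹
Height gradient: |∂Z/∂n| = 30 m / 365000 m = 8.22×10⁻⁵
On a pressure surface, geostrophic balance gives V_g = (g/f)|∂Z/∂n|:
V_g = 9.81 × 8.22×10⁻⁵ / 1.33×10⁻⁴ = 6.05 m/s
Converting: 6.05 m/s × 3.6 = 22 km/h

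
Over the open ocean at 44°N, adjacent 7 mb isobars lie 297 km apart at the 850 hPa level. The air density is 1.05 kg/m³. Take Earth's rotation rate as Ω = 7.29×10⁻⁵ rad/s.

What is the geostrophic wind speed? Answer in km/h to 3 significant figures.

Coriolis parameter at 44°N:
f = 2Ω sin φ = 2 × 7.29×10⁻⁵ × sin 44° = 1.01×10⁻⁴ s⁻¹
Pressure gradient: |∂P/∂n| = 700 Pa / 297000 m = 2.36×10⁻³ Pa/m
Geostrophic balance (pressure-gradient force = Coriolis force):
V_g = (1/(fρ)) |∂P/∂n| = 2.36×10⁻³ / (1.01×10⁻⁴ × 1.05) = 22.2 m/s
Converting: 22.2 m/s × 3.6 = 79.8 km/h

79.8 km/h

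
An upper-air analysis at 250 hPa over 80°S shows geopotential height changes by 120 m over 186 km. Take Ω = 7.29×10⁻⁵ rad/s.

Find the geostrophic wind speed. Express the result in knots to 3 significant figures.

Coriolis parameter at 80°S:
f = 2Ω sin φ = 2 × 7.29×10⁻⁵ × sin 80° = 1.44×10⁻⁴ s⁻¹
Height gradient: |∂Z/∂n| = 120 m / 186000 m = 6.45×10⁻⁴
On a pressure surface, geostrophic balance gives V_g = (g/f)|∂Z/∂n|:
V_g = 9.81 × 6.45×10⁻⁴ / 1.44×10⁻⁴ = 44.1 m/s
Converting: 44.1 m/s × 1.944 = 85.7 knots

85.7 knots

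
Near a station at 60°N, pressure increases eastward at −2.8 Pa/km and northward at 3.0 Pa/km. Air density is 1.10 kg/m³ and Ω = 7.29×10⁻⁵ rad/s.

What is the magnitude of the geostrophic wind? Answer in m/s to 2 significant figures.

Coriolis parameter at 60°N:
f = 2Ω sin φ = 2 × 7.29×10⁻⁵ × sin 60° = 1.26×10⁻⁴ s⁻¹
Component geostrophic relations (x east, y north):
u_g = −(1/(fρ)) ∂P/∂y,  v_g = (1/(fρ)) ∂P/∂x
u_g = −(3.0×10⁻³)/(1.26×10⁻⁴ × 1.10) = −21.6 m/s;  v_g = (−2.8×10⁻³)/(1.26×10⁻⁴ × 1.10) = −20.2 m/s
|V_g| = √(u_g² + v_g²) = 29.5 m/s

30 m/s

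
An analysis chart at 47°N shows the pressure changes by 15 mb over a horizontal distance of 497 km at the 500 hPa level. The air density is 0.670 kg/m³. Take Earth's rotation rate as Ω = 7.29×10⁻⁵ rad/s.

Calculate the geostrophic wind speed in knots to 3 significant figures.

82.1 knots

Coriolis parameter at 47°N:
f = 2Ω sin φ = 2 × 7.29×10⁻⁵ × sin 47° = 1.07×10⁻⁴ s⁻¹
Pressure gradient: |∂P/∂n| = 1500 Pa / 497000 m = 3.02×10⁻³ Pa/m
Geostrophic balance (pressure-gradient force = Coriolis force):
V_g = (1/(fρ)) |∂P/∂n| = 3.02×10⁻³ / (1.07×10⁻⁴ × 0.670) = 42.2 m/s
Converting: 42.2 m/s × 1.944 = 82.1 knots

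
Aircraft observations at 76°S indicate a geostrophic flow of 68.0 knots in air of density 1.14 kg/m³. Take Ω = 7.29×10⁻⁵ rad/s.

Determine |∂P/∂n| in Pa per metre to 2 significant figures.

Coriolis parameter at 76°S:
f = 2Ω sin φ = 2 × 7.29×10⁻⁵ × sin 76° = 1.41×10⁻⁴ s⁻¹
Wind speed in SI: 68.0 knots = 35.0 m/s
Geostrophic balance rearranged: |∂P/∂n| = f ρ V_g
|∂P/∂n| = 1.41×10⁻⁴ × 1.14 × 35.0 = 5.64×10⁻³ Pa/m

5.6×10⁻³ Pa/m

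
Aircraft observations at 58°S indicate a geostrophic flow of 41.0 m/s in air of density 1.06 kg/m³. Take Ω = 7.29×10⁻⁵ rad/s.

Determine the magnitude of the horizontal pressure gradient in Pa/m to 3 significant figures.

5.37×10⁻³ Pa/m

Coriolis parameter at 58°S:
f = 2Ω sin φ = 2 × 7.29×10⁻⁵ × sin 58° = 1.24×10⁻⁴ s⁻¹
Geostrophic balance rearranged: |∂P/∂n| = f ρ V_g
|∂P/∂n| = 1.24×10⁻⁴ × 1.06 × 41.0 = 5.37×10⁻³ Pa/m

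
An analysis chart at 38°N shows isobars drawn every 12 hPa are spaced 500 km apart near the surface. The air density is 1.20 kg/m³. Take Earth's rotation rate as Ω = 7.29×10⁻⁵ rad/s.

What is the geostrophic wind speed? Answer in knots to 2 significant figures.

43 knots

Coriolis parameter at 38°N:
f = 2Ω sin φ = 2 × 7.29×10⁻⁵ × sin 38° = 8.98×10⁻⁵ s⁻¹
Pressure gradient: |∂P/∂n| = 1200 Pa / 500000 m = 2.40×10⁻³ Pa/m
Geostrophic balance (pressure-gradient force = Coriolis force):
V_g = (1/(fρ)) |∂P/∂n| = 2.40×10⁻³ / (8.98×10⁻⁵ × 1.20) = 22.3 m/s
Converting: 22.3 m/s × 1.944 = 43 knots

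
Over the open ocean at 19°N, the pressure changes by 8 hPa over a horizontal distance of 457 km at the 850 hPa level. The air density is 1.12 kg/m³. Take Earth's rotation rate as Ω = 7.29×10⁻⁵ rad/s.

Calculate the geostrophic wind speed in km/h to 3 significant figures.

Coriolis parameter at 19°N:
f = 2Ω sin φ = 2 × 7.29×10⁻⁵ × sin 19° = 4.75×10⁻⁵ s⁻¹
Pressure gradient: |∂P/∂n| = 800 Pa / 457000 m = 1.75×10⁻³ Pa/m
Geostrophic balance (pressure-gradient force = Coriolis force):
V_g = (1/(fρ)) |∂P/∂n| = 1.75×10⁻³ / (4.75×10⁻⁵ × 1.12) = 32.9 m/s
Converting: 32.9 m/s × 3.6 = 119 km/h

119 km/h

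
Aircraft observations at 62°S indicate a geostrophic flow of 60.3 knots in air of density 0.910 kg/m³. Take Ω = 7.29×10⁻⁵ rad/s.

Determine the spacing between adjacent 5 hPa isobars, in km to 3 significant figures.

138 km

Coriolis parameter at 62°S:
f = 2Ω sin φ = 2 × 7.29×10⁻⁵ × sin 62° = 1.29×10⁻⁴ s⁻¹
Wind speed in SI: 60.3 knots = 31.0 m/s
Geostrophic balance rearranged: |∂P/∂n| = f ρ V_g
|∂P/∂n| = 1.29×10⁻⁴ × 0.910 × 31.0 = 3.63×10⁻³ Pa/m
Isobar spacing: Δn = ΔP/|∂P/∂n| = 500 Pa / 3.63×10⁻³ Pa/m = 137588 m ≈ 138 km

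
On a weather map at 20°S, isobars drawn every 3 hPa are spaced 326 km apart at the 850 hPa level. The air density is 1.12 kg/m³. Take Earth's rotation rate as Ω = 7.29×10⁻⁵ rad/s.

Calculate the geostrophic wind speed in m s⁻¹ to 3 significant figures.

Coriolis parameter at 20°S:
f = 2Ω sin φ = 2 × 7.29×10⁻⁵ × sin 20° = 4.99×10⁻⁵ s⁻¹
Pressure gradient: |∂P/∂n| = 300 Pa / 326000 m = 9.20×10⁻⁴ Pa/m
Geostrophic balance (pressure-gradient force = Coriolis force):
V_g = (1/(fρ)) |∂P/∂n| = 9.20×10⁻⁴ / (4.99×10⁻⁵ × 1.12) = 16.5 m/s

16.5 m s⁻¹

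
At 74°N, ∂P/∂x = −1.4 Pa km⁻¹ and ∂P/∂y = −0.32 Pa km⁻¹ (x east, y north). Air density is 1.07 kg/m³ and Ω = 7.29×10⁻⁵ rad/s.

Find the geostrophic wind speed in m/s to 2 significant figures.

9.6 m/s

Coriolis parameter at 74°N:
f = 2Ω sin φ = 2 × 7.29×10⁻⁵ × sin 74° = 1.40×10⁻⁴ s⁻¹
Component geostrophic relations (x east, y north):
u_g = −(1/(fρ)) ∂P/∂y,  v_g = (1/(fρ)) ∂P/∂x
u_g = −(−0.32×10⁻³)/(1.40×10⁻⁴ × 1.07) = 2.13 m/s;  v_g = (−1.4×10⁻³)/(1.40×10⁻⁴ × 1.07) = −9.34 m/s
|V_g| = √(u_g² + v_g²) = 9.58 m/s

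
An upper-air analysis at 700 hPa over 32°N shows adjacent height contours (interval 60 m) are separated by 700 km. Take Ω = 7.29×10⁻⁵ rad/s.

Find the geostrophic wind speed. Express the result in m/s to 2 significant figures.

11 m/s

Coriolis parameter at 32°N:
f = 2Ω sin φ = 2 × 7.29×10⁻⁵ × sin 32° = 7.73×10⁻⁵ s⁻¹
Height gradient: |∂Z/∂n| = 60 m / 700000 m = 8.57×10⁻⁵
On a pressure surface, geostrophic balance gives V_g = (g/f)|∂Z/∂n|:
V_g = 9.81 × 8.57×10⁻⁵ / 7.73×10⁻⁵ = 10.9 m/s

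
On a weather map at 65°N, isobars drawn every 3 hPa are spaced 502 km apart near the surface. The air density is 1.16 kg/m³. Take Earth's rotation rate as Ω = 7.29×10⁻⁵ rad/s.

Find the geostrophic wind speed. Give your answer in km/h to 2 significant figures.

Coriolis parameter at 65°N:
f = 2Ω sin φ = 2 × 7.29×10⁻⁵ × sin 65° = 1.32×10⁻⁴ s⁻¹
Pressure gradient: |∂P/∂n| = 300 Pa / 502000 m = 5.98×10⁻⁴ Pa/m
Geostrophic balance (pressure-gradient force = Coriolis force):
V_g = (1/(fρ)) |∂P/∂n| = 5.98×10⁻⁴ / (1.32×10⁻⁴ × 1.16) = 3.90 m/s
Converting: 3.90 m/s × 3.6 = 14 km/h

14 km/h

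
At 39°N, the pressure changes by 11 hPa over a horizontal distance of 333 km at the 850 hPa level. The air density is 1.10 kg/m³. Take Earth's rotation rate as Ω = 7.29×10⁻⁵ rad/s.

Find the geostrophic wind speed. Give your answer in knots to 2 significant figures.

Coriolis parameter at 39°N:
f = 2Ω sin φ = 2 × 7.29×10⁻⁵ × sin 39° = 9.18×10⁻⁵ s⁻¹
Pressure gradient: |∂P/∂n| = 1100 Pa / 333000 m = 3.30×10⁻³ Pa/m
Geostrophic balance (pressure-gradient force = Coriolis force):
V_g = (1/(fρ)) |∂P/∂n| = 3.30×10⁻³ / (9.18×10⁻⁵ × 1.10) = 32.7 m/s
Converting: 32.7 m/s × 1.944 = 64 knots

64 knots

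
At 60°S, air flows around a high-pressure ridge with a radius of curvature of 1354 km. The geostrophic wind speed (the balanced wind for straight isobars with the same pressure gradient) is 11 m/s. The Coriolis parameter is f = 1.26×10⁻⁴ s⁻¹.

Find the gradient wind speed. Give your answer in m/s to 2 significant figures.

Around a high, pressure-gradient force acts outward with centrifugal, so Coriolis balances both:
fV = (1/ρ)|∂P/∂n| + V²/R  →  V² − fR·V + fR·V_g = 0
With fR = 1.26×10⁻⁴ × 1354×10³ m = 171 m/s:
V = [fR − √((fR)² − 4 fR V_g)]/2 = [171 − √(171² − 4×171×11)]/2 = 11.8 m/s
Supergeostrophic (V > V_g = 11 m/s), as expected around a high.

12 m/s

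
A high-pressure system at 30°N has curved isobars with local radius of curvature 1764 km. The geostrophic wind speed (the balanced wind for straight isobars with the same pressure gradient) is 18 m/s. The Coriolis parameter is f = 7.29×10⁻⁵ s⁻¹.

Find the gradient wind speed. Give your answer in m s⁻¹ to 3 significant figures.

21.6 m s⁻¹

Around a high, pressure-gradient force acts outward with centrifugal, so Coriolis balances both:
fV = (1/ρ)|∂P/∂n| + V²/R  →  V² − fR·V + fR·V_g = 0
With fR = 7.29×10⁻⁵ × 1764×10³ m = 129 m/s:
V = [fR − √((fR)² − 4 fR V_g)]/2 = [129 − √(129² − 4×129×18)]/2 = 21.6 m/s
Supergeostrophic (V > V_g = 18 m/s), as expected around a high.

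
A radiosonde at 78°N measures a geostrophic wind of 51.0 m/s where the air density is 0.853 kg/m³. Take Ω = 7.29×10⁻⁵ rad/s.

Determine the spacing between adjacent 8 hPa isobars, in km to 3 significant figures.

129 km

Coriolis parameter at 78°N:
f = 2Ω sin φ = 2 × 7.29×10⁻⁵ × sin 78° = 1.43×10⁻⁴ s⁻¹
Geostrophic balance rearranged: |∂P/∂n| = f ρ V_g
|∂P/∂n| = 1.43×10⁻⁴ × 0.853 × 51.0 = 6.20×10⁻³ Pa/m
Isobar spacing: Δn = ΔP/|∂P/∂n| = 800 Pa / 6.20×10⁻³ Pa/m = 128946 m ≈ 129 km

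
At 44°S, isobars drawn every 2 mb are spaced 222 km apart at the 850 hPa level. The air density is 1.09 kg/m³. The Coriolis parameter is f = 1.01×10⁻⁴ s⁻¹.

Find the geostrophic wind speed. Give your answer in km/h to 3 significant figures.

Pressure gradient: |∂P/∂n| = 200 Pa / 222000 m = 9.01×10⁻⁴ Pa/m
Geostrophic balance (pressure-gradient force = Coriolis force):
V_g = (1/(fρ)) |∂P/∂n| = 9.01×10⁻⁴ / (1.01×10⁻⁴ × 1.09) = 8.18 m/s
Converting: 8.18 m/s × 3.6 = 29.5 km/h

29.5 km/h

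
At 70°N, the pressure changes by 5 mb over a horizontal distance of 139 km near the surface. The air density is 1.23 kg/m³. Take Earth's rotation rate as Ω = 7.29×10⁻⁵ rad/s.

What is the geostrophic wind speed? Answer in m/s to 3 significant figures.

21.3 m/s

Coriolis parameter at 70°N:
f = 2Ω sin φ = 2 × 7.29×10⁻⁵ × sin 70° = 1.37×10⁻⁴ s⁻¹
Pressure gradient: |∂P/∂n| = 500 Pa / 139000 m = 3.60×10⁻³ Pa/m
Geostrophic balance (pressure-gradient force = Coriolis force):
V_g = (1/(fρ)) |∂P/∂n| = 3.60×10⁻³ / (1.37×10⁻⁴ × 1.23) = 21.3 m/s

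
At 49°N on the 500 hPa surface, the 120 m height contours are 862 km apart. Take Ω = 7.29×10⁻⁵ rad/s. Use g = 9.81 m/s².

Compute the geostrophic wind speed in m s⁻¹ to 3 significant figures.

12.4 m s⁻¹

Coriolis parameter at 49°N:
f = 2Ω sin φ = 2 × 7.29×10⁻⁵ × sin 49° = 1.10×10⁻⁴ s⁻¹
Height gradient: |∂Z/∂n| = 120 m / 862000 m = 1.39×10⁻⁴
On a pressure surface, geostrophic balance gives V_g = (g/f)|∂Z/∂n|:
V_g = 9.81 × 1.39×10⁻⁴ / 1.10×10⁻⁴ = 12.4 m/s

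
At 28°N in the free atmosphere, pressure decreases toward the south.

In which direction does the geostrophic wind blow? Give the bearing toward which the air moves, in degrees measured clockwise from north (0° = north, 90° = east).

270°

The pressure-gradient force points toward the south (bearing 180°).
Geostrophic balance: in the Northern Hemisphere the Coriolis force deflects motion to the right, so the geostrophic wind blows 90° to the right of the pressure-gradient force (low pressure on the left).
Rotating 180° by 90° clockwise gives 270° — the wind blows toward the west.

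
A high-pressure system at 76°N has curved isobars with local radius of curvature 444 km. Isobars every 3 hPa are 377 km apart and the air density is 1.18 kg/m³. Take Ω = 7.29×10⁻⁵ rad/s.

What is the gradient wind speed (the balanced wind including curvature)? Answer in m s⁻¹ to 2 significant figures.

5.2 m s⁻¹

Coriolis parameter at 76°N:
f = 2Ω sin φ = 2 × 7.29×10⁻⁵ × sin 76° = 1.41×10⁻⁴ s⁻¹
Pressure gradient: |∂P/∂n| = 300 Pa / 377000 m = 7.96×10⁻⁴ Pa/m
Geostrophic speed: V_g = |∂P/∂n|/(fρ) = 7.96×10⁻⁴/(1.41×10⁻⁴ × 1.18) = 4.77 m/s
Around a high, pressure-gradient force acts outward with centrifugal, so Coriolis balances both:
fV = (1/ρ)|∂P/∂n| + V²/R  →  V² − fR·V + fR·V_g = 0
With fR = 1.41×10⁻⁴ × 444×10³ m = 62.8 m/s:
V = [fR − √((fR)² − 4 fR V_g)]/2 = [62.8 − √(62.8² − 4×62.8×4.77)]/2 = 5.2 m/s
Supergeostrophic (V > V_g = 4.77 m/s), as expected around a high.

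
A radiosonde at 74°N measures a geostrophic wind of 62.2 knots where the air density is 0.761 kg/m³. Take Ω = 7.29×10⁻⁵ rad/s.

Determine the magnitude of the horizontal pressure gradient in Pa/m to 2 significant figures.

3.4×10⁻³ Pa/m

Coriolis parameter at 74°N:
f = 2Ω sin φ = 2 × 7.29×10⁻⁵ × sin 74° = 1.40×10⁻⁴ s⁻¹
Wind speed in SI: 62.2 knots = 32.0 m/s
Geostrophic balance rearranged: |∂P/∂n| = f ρ V_g
|∂P/∂n| = 1.40×10⁻⁴ × 0.761 × 32.0 = 3.41×10⁻³ Pa/m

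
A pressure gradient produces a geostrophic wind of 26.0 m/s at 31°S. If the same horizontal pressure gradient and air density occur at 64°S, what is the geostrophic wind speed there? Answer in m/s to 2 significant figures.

15 m/s

With the same pressure gradient and density, V_g ∝ 1/f ∝ 1/sin φ.
V₂ = V₁ · sin φ₁ / sin φ₂ = 26.0 × sin 31° / sin 64°
V₂ = 26.0 × 0.5150/0.8988 = 15 m/s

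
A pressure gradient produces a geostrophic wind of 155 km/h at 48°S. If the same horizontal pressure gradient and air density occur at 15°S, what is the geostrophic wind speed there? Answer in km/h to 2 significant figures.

With the same pressure gradient and density, V_g ∝ 1/f ∝ 1/sin φ.
V₂ = V₁ · sin φ₁ / sin φ₂ = 155 × sin 48° / sin 15°
V₂ = 155 × 0.7431/0.2588 = 450 km/h

450 km/h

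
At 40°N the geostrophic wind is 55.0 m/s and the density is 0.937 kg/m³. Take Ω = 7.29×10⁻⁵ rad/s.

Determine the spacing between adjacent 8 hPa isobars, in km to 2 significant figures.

Coriolis parameter at 40°N:
f = 2Ω sin φ = 2 × 7.29×10⁻⁵ × sin 40° = 9.37×10⁻⁵ s⁻¹
Geostrophic balance rearranged: |∂P/∂n| = f ρ V_g
|∂P/∂n| = 9.37×10⁻⁵ × 0.937 × 55.0 = 4.83×10⁻³ Pa/m
Isobar spacing: Δn = ΔP/|∂P/∂n| = 800 Pa / 4.83×10⁻³ Pa/m = 165639 m ≈ 170 km

170 km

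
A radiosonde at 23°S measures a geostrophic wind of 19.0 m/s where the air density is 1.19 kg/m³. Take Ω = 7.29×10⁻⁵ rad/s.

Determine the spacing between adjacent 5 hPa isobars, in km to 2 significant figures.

390 km

Coriolis parameter at 23°S:
f = 2Ω sin φ = 2 × 7.29×10⁻⁵ × sin 23° = 5.70×10⁻⁵ s⁻¹
Geostrophic balance rearranged: |∂P/∂n| = f ρ V_g
|∂P/∂n| = 5.70×10⁻⁵ × 1.19 × 19.0 = 1.29×10⁻³ Pa/m
Isobar spacing: Δn = ΔP/|∂P/∂n| = 500 Pa / 1.29×10⁻³ Pa/m = 388181 m ≈ 390 km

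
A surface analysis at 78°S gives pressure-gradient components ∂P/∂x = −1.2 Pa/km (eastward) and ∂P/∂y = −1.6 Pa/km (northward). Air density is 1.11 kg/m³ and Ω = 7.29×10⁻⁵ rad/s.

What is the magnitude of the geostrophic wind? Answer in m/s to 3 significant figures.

12.6 m/s

Coriolis parameter at 78°S:
f = 2Ω sin φ = 2 × 7.29×10⁻⁵ × sin 78° = 1.43×10⁻⁴ s⁻¹
In the Southern Hemisphere f is negative: f = −1.43×10⁻⁴ s⁻¹.
Component geostrophic relations (x east, y north):
u_g = −(1/(fρ)) ∂P/∂y,  v_g = (1/(fρ)) ∂P/∂x
u_g = −(−1.6×10⁻³)/(−1.43×10⁻⁴ × 1.11) = −10.1 m/s;  v_g = (−1.2×10⁻³)/(−1.43×10⁻⁴ × 1.11) = 7.58 m/s
|V_g| = √(u_g² + v_g²) = 12.6 m/s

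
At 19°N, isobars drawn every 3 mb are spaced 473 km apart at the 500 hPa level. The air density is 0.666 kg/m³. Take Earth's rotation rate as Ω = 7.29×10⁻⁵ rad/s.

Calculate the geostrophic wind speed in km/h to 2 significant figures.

72 km/h

Coriolis parameter at 19°N:
f = 2Ω sin φ = 2 × 7.29×10⁻⁵ × sin 19° = 4.75×10⁻⁵ s⁻¹
Pressure gradient: |∂P/∂n| = 300 Pa / 473000 m = 6.34×10⁻⁴ Pa/m
Geostrophic balance (pressure-gradient force = Coriolis force):
V_g = (1/(fρ)) |∂P/∂n| = 6.34×10⁻⁴ / (4.75×10⁻⁵ × 0.666) = 20.1 m/s
Converting: 20.1 m/s × 3.6 = 72 km/h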